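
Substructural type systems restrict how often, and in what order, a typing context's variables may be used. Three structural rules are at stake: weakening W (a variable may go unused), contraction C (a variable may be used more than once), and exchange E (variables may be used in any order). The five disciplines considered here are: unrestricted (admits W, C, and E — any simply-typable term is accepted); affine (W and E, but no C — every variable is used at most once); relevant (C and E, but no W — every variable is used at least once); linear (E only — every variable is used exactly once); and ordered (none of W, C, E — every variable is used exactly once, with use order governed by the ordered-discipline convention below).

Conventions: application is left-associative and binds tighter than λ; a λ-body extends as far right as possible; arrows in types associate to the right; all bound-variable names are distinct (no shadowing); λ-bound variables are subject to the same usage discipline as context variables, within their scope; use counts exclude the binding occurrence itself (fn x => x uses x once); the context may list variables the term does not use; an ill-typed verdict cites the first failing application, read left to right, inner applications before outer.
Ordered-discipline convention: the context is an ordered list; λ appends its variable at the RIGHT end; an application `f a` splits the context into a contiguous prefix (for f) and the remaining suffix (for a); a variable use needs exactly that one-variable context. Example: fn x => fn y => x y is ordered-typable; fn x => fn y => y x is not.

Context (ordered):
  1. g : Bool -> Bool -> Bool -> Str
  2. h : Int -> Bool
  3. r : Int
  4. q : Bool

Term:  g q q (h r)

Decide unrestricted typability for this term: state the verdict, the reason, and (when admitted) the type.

yes — simply typable at Str; W, C, E all held; term : Str
usage: g: 1; h: 1; r: 1; q: 2
uses in reading order: g, q, q, h, r
typing: ✓ — Str
all disciplines: ordered ✗ | linear ✗ | affine ✗ | relevant ✓ | unrestricted ✓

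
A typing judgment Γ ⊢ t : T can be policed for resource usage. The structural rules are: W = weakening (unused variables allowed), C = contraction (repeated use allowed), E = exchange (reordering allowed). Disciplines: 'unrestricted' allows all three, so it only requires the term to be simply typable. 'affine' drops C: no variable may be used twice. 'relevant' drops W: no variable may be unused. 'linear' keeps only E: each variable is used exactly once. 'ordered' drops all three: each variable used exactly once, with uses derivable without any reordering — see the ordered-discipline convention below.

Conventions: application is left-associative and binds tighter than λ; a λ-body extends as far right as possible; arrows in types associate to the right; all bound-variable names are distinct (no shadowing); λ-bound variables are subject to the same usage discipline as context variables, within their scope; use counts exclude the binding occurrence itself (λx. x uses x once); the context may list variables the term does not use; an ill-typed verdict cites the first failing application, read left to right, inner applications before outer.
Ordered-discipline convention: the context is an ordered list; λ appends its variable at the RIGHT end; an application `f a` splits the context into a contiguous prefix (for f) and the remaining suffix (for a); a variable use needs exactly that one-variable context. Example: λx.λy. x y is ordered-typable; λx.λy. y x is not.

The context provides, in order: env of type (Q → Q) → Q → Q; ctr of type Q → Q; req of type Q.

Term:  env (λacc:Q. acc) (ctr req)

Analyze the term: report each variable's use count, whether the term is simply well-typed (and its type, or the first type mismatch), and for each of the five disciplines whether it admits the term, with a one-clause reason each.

usage: env: 1; ctr: 1; req: 1; acc [bound]: 1
order of uses: env, acc, ctr, req
typing: the term checks, with type Q
ordered: ✓ — one use each (env, ctr, req, acc); ordered split holds
linear: ✓ — env, ctr, req, acc: one use apiece
affine: ✓ — env, ctr, req, acc: no repeats, contraction unneeded
relevant: ✓ — env, ctr, req, acc: all used, weakening unneeded
unrestricted: ✓ — well-typed at Q; no restrictions here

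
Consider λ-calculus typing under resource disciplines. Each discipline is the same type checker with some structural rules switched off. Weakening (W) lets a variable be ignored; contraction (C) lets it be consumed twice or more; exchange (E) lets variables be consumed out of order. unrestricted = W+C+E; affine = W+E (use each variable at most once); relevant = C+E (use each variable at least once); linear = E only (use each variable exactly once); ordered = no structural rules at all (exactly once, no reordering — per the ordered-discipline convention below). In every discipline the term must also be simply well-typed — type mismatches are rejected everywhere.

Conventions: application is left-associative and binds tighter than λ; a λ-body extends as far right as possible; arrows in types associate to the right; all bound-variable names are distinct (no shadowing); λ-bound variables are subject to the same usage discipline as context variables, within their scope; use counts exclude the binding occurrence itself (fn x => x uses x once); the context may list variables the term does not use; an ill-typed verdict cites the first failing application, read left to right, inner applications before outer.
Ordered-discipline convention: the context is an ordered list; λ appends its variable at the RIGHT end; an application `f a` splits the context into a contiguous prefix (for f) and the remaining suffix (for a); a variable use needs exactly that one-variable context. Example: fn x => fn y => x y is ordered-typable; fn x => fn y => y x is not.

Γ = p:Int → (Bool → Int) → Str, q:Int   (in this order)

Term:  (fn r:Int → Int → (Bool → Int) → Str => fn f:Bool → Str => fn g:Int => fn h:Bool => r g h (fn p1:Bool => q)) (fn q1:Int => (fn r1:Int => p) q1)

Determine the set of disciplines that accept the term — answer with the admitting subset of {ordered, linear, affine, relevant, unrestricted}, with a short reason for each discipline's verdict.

admitted in: none
counts: p ×1, q ×1, r (bound) ×1, f (bound) ×0, g (bound) ×1, h (bound) ×1, p1 (bound) ×0, q1 (bound) ×1, r1 (bound) ×0
left-to-right use order: r, g, h, q, p, q1
typing: ill-typed: a function awaiting Int gets Bool
ordered: ✗, fails simple typing
linear: ✗, a type mismatch blocks all five
affine: ✗, the type mismatch rejects it
relevant: ✗, not simply typable
unrestricted: ✗, fails simple typing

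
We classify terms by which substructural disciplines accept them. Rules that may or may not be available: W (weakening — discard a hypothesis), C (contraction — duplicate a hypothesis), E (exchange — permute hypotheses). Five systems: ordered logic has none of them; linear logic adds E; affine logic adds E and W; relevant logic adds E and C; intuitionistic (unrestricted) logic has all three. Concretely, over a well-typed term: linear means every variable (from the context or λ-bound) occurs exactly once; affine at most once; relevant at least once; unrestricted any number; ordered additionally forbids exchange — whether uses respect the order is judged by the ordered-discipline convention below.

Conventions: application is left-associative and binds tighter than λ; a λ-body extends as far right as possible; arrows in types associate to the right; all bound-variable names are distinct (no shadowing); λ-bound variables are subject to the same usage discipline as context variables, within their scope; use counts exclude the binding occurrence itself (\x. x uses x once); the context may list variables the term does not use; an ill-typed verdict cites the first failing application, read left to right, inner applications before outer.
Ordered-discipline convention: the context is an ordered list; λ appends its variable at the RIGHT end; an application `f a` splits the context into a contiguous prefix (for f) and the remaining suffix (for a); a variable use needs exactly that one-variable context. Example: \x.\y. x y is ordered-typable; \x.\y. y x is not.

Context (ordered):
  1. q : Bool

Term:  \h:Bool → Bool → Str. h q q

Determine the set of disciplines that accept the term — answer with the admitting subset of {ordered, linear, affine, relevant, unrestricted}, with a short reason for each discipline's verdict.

admitting disciplines: relevant, unrestricted
use counts: q: 2×; h (bound): 1×
uses in reading order: h, q, q
typing: well-typed at (Bool → Bool → Str) → Str
ordered: ✗ — uses contraction: q ×2
linear: ✗ — uses contraction: q ×2
affine: ✗ — uses contraction: q ×2
relevant: ✓ — q, h: all used, weakening unneeded
unrestricted: ✓ — typability at (Bool → Bool → Str) → Str is all that's needed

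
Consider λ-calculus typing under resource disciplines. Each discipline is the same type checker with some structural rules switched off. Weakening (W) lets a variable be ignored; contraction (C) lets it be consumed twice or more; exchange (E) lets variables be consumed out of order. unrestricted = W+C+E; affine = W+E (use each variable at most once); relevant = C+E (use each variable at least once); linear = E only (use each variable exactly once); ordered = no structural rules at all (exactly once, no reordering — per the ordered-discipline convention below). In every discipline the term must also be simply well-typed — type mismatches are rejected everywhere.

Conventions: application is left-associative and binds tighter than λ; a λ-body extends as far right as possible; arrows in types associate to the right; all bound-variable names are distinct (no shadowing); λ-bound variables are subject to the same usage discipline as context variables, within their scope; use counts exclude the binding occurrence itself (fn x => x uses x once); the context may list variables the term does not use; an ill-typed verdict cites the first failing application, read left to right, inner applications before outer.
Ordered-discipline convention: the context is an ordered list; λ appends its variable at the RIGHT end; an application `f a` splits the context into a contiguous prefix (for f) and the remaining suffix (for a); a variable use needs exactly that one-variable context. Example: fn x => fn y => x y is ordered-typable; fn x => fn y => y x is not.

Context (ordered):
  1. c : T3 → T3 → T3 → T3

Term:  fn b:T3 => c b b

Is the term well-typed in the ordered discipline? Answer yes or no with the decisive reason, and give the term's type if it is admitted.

no — uses contraction: b ×2
counts: c ×1; b [bound] ×2
use order (left to right): c, b, b
typing: well-typed — term : T3 → T3 → T3
per-discipline verdicts: ordered ✗ | linear ✗ | affine ✗ | relevant ✓ | unrestricted ✓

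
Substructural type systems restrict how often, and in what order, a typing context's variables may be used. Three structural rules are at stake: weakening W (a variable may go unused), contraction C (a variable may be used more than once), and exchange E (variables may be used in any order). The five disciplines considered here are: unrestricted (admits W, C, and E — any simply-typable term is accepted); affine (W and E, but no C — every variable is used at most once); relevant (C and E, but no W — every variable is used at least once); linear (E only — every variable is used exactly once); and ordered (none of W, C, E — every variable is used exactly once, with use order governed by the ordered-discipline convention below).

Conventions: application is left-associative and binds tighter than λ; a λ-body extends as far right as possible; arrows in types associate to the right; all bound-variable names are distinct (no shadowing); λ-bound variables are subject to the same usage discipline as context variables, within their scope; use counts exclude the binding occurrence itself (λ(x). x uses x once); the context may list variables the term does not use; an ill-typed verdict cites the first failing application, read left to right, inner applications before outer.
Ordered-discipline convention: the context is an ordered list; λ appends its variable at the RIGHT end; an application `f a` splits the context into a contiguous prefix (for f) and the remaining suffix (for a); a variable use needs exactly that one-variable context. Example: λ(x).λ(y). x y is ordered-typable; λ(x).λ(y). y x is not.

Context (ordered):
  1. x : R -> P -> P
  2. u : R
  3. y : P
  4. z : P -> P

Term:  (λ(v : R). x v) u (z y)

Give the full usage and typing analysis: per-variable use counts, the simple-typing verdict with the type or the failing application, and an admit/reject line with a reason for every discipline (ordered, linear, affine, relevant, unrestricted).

usage: x=1, u=1, y=1, z=1, v [bound]=1
uses in reading order: x, v, u, z, y
typing: well-typed — term : P
ordered: ✗ — no ordered split (uses run x, v, u, z, y)
linear: ✓ — single use per variable (x, u, y, z, v)
affine: ✓ — at most one use each (x, u, y, z, v)
relevant: ✓ — none of x, u, y, z, v goes unused
unrestricted: ✓ — well-typed at P; no restrictions here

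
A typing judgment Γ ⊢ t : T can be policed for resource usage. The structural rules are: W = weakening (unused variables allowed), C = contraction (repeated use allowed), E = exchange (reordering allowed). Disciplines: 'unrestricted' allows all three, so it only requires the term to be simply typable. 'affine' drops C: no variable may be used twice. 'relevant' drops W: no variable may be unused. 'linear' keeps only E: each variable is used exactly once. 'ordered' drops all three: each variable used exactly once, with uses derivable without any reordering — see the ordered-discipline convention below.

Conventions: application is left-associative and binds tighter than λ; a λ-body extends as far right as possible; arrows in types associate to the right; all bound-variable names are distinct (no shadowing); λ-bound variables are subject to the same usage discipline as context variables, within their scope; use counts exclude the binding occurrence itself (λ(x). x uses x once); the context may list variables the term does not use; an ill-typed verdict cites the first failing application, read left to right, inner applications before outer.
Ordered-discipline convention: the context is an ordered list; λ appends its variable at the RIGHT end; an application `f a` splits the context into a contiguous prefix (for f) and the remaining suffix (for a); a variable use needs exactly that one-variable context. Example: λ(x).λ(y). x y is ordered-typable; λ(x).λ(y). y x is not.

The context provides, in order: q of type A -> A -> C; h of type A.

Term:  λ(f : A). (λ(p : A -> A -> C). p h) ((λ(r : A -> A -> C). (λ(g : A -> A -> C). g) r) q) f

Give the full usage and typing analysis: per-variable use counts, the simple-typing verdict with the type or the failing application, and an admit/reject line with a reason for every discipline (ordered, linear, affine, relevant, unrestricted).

variable uses: q=1; h=1; f (λ-bound)=1; p (λ-bound)=1; r (λ-bound)=1; g (λ-bound)=1
order of uses: p, h, g, r, q, f
typing: well-typed at A -> C
ordered: ✗, no contiguous prefix/suffix split fits p, h, g, r, q, f
linear: ✓, q, h, f, p, r, g: one use apiece
affine: ✓, q, h, f, p, r, g: no repeats, contraction unneeded
relevant: ✓, none of q, h, f, p, r, g goes unused
unrestricted: ✓, simply typable at A -> C; W, C, E all held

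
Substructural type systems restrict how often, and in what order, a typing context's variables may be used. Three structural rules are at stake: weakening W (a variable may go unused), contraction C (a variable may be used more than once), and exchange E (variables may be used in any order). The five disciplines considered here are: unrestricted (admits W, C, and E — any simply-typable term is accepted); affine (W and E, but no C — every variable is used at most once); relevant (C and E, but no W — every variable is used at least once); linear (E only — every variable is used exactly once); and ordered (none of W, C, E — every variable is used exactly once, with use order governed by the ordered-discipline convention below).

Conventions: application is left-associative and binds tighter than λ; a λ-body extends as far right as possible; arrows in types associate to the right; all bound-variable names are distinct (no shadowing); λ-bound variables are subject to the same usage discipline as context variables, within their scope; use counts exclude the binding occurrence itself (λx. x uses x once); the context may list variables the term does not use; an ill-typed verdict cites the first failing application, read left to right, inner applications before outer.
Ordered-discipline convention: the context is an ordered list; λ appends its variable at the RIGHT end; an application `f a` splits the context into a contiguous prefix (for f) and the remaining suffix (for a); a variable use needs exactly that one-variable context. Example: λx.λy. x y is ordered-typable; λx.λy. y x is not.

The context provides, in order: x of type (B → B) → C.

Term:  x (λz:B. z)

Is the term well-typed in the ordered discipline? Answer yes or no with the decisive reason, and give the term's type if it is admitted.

yes — x, z once each; derivable with no W/C/E; term : C
use counts: x: 1; z (bound): 1
order of uses: x, z
typing: well-typed at C
all disciplines: ordered ✓ · linear ✓ · affine ✓ · relevant ✓ · unrestricted ✓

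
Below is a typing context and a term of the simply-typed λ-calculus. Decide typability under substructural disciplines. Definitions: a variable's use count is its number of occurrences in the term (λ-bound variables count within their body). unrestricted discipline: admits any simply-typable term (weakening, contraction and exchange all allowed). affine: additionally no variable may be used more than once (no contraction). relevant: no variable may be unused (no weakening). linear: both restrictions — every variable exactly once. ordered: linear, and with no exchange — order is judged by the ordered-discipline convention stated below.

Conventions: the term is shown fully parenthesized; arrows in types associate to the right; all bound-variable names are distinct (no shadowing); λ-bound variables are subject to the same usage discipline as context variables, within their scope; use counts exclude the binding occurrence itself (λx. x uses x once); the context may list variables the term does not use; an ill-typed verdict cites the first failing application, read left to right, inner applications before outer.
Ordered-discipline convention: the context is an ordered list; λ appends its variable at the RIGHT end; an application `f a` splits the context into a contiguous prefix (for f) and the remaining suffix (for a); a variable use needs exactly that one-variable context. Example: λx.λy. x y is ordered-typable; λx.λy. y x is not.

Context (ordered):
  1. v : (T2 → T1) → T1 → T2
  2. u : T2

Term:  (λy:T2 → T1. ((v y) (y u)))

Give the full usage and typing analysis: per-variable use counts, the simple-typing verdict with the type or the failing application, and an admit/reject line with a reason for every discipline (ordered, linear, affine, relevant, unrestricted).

counts: v: 1×, u: 1×, y [bound]: 2×
use order (left to right): v, y, y, u
typing: ✓ — (T2 → T1) → T2
ordered ✗ (uses contraction: y ×2)
linear ✗ (uses contraction: y ×2)
affine ✗ (uses contraction: y ×2)
relevant ✓ (at least one use each (v, u, y))
unrestricted ✓ (well-typed at (T2 → T1) → T2; no restrictions here)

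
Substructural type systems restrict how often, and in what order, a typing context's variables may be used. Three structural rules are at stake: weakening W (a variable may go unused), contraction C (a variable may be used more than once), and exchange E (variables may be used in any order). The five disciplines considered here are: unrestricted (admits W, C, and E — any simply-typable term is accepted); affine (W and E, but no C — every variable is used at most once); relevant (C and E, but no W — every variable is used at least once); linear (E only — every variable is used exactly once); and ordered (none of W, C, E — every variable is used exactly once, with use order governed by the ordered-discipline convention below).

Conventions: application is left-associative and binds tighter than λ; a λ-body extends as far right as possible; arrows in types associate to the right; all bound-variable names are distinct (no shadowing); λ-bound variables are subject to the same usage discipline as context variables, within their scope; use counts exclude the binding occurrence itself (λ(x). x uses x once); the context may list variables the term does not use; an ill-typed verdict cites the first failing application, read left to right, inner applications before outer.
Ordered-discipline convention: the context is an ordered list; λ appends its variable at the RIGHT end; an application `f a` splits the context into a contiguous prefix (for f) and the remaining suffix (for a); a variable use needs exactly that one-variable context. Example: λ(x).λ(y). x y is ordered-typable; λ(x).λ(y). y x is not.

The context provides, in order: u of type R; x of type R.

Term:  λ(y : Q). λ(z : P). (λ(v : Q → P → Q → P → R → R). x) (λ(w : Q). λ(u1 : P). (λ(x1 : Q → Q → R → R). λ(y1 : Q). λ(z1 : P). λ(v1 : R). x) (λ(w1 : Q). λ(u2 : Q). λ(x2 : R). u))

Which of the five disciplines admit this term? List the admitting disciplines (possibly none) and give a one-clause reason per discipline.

admitted in: unrestricted
variable uses: u=1; x=2; y [bound]=0; z [bound]=0; v [bound]=0; w [bound]=0; u1 [bound]=0; x1 [bound]=0; y1 [bound]=0; z1 [bound]=0; v1 [bound]=0; w1 [bound]=0; u2 [bound]=0; x2 [bound]=0
order of uses: x, x, u
typing: well-typed — term : Q → P → R
ordered ✗ (uses contraction: x ×2; y, z, v, w, u1, x1, y1, z1, v1, w1, u2, x2 left unused)
linear ✗ (uses contraction: x ×2; y, z, v, w, u1, x1, y1, z1, v1, w1, u2, x2 left unused)
affine ✗ (uses contraction: x ×2)
relevant ✗ (y, z, v, w, u1, x1, y1, z1, v1, w1, u2, x2 left unused)
unrestricted ✓ (simply typable at Q → P → R; W, C, E all held)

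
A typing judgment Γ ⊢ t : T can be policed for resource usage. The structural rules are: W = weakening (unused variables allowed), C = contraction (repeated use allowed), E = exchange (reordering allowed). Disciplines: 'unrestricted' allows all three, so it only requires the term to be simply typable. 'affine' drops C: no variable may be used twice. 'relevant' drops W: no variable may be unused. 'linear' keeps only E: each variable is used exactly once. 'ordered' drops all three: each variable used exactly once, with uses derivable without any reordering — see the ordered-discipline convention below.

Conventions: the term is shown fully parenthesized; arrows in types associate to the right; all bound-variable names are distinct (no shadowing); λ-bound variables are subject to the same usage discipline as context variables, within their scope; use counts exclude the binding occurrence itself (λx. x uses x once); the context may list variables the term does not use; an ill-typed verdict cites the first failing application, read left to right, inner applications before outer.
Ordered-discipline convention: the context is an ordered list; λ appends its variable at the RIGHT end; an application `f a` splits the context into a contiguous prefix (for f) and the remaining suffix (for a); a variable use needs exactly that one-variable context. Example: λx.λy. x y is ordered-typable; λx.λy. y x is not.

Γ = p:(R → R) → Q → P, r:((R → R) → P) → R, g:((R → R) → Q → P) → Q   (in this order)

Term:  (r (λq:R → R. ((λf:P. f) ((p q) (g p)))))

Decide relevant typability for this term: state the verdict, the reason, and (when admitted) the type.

yes — none of p, r, g, q, f goes unused; term : R
variable uses: p=2; r=1; g=1; q [bound]=1; f [bound]=1
uses in reading order: r, f, p, q, g, p
typing: well-typed at R
summary: ordered ✗ | linear ✗ | affine ✗ | relevant ✓ | unrestricted ✓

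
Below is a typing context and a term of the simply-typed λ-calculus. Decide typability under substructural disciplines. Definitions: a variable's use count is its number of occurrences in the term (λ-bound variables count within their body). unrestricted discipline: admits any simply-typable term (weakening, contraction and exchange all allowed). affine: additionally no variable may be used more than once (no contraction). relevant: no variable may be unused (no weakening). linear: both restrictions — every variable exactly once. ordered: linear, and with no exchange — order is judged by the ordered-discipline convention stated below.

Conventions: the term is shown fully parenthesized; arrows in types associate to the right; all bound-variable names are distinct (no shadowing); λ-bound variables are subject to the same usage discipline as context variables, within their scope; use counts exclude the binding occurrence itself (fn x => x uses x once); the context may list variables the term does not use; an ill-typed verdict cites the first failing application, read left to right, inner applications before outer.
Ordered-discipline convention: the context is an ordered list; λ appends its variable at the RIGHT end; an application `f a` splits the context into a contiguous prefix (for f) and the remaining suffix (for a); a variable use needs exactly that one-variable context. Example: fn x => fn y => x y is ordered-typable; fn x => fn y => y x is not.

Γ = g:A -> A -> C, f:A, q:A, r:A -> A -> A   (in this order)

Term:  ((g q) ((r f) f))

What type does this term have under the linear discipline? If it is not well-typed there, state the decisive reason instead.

not well-typed under linear — f ×2 used more than once (contraction)
use counts: g: 1, f: 2, q: 1, r: 1
left-to-right use order: g, q, r, f, f
typing: well-typed at C
across the five disciplines: ordered ✗, linear ✗, affine ✗, relevant ✓, unrestricted ✓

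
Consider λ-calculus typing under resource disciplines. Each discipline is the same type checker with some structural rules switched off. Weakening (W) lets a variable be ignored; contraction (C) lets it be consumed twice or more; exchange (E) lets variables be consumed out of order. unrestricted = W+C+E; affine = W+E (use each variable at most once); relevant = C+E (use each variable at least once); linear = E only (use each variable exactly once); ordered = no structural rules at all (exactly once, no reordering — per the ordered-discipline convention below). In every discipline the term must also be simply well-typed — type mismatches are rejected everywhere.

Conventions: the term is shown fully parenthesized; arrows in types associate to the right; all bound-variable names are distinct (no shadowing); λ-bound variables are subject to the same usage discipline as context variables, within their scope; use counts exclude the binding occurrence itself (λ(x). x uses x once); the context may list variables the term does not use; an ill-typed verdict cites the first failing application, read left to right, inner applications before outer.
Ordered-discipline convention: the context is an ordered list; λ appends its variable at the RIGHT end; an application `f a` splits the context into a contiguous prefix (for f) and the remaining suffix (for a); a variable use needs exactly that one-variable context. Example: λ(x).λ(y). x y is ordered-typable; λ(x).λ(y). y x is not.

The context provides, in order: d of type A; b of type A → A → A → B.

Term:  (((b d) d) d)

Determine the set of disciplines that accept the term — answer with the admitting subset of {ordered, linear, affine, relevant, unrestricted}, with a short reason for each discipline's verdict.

accepted by: relevant, unrestricted
counts: d ×3, b ×1
uses in reading order: b, d, d, d
typing: ✓ — B
ordered: ✗ — needs contraction — d ×3
linear: ✗ — needs contraction — d ×3
affine: ✗ — needs contraction — d ×3
relevant: ✓ — d, b: all used, weakening unneeded
unrestricted: ✓ — type-checks (B) and nothing is barred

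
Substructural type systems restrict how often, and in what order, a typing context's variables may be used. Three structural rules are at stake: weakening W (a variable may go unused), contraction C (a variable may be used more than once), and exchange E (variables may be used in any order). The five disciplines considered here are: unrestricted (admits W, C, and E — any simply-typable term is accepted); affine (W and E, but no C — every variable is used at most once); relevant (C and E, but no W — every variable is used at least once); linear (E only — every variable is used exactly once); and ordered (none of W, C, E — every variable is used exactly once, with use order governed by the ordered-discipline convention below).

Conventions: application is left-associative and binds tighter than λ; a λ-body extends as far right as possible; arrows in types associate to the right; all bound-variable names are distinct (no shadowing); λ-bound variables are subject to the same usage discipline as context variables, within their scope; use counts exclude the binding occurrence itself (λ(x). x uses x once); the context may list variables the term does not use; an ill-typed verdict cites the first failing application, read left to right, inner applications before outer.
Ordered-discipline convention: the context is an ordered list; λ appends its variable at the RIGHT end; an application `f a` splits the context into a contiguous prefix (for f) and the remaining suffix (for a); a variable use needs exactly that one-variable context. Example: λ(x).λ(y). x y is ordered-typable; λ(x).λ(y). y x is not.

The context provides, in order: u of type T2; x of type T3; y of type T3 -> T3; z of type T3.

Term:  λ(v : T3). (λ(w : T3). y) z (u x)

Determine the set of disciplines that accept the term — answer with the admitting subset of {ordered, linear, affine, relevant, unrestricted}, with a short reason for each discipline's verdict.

admitted by: none
use counts: u: 1×, x: 1×, y: 1×, z: 1×, v [bound]: 0×, w [bound]: 0×
order of uses: y, z, u, x
typing: ill-typed: non-arrow in function slot: T2
ordered: ✗ — the type mismatch rejects it
linear: ✗ — not simply typable
affine: ✗ — fails simple typing
relevant: ✗ — a type mismatch blocks all five
unrestricted: ✗ — the type mismatch rejects it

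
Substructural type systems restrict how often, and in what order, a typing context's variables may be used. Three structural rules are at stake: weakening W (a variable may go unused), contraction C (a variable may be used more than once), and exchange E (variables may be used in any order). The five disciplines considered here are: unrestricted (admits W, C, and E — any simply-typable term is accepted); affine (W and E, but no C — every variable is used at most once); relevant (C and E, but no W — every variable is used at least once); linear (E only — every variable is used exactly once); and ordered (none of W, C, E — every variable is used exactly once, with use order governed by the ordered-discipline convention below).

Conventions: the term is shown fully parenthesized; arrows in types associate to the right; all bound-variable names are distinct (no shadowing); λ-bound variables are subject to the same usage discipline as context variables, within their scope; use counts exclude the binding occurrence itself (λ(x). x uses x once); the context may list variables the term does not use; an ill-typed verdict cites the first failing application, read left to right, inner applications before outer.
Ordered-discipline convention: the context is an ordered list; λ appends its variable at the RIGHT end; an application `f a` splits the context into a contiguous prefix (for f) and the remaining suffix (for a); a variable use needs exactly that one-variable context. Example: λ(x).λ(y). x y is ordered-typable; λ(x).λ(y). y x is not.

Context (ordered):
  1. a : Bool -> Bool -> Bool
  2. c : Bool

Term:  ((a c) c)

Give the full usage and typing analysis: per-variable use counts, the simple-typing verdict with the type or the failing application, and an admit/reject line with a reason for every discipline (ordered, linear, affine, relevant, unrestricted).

usage: a ×1, c ×2
left-to-right use order: a, c, c
typing: ✓ — Bool
ordered ✗ (repeated use of c ×2)
linear ✗ (repeated use of c ×2)
affine ✗ (repeated use of c ×2)
relevant ✓ (a, c: all used, weakening unneeded)
unrestricted ✓ (simply typable at Bool; W, C, E all held)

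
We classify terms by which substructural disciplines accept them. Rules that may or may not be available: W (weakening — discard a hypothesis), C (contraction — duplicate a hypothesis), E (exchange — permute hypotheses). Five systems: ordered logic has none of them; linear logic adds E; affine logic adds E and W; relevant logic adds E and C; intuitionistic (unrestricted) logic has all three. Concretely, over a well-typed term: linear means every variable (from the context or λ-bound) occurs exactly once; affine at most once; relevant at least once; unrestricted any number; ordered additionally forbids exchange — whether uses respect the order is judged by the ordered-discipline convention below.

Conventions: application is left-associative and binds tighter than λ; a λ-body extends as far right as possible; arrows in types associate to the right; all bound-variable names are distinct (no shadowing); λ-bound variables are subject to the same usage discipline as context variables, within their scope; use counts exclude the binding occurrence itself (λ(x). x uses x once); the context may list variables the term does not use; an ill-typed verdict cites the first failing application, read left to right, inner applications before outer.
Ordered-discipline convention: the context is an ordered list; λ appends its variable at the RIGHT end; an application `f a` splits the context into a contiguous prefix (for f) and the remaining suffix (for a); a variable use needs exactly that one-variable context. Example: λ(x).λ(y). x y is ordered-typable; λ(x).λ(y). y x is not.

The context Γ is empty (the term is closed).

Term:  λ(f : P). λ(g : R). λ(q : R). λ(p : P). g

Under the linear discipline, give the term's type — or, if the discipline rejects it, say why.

not well-typed under linear — f, q, p never used (weakening)
use counts: f [bound]=0; g [bound]=1; q [bound]=0; p [bound]=0
left-to-right use order: g
typing: ✓ — P -> R -> R -> P -> R
across the five disciplines: ordered ✗, linear ✗, affine ✓, relevant ✗, unrestricted ✓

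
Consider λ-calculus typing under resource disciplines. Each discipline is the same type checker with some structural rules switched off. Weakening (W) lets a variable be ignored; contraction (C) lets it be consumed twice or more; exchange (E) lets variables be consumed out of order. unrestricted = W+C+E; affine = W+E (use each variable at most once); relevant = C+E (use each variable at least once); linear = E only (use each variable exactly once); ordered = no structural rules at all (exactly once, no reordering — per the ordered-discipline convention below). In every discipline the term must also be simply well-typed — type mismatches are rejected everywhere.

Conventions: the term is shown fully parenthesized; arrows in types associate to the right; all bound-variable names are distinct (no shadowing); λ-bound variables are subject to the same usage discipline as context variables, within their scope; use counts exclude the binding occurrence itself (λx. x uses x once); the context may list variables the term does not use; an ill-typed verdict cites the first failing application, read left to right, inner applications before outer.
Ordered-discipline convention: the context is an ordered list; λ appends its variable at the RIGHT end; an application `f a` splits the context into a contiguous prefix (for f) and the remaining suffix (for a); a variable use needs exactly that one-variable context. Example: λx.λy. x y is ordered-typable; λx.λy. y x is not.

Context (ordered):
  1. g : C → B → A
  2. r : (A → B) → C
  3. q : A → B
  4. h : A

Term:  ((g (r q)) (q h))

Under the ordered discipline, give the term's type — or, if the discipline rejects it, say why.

not well-typed under ordered — repeated use of q ×2
use counts: g=1, r=1, q=2, h=1
use order (left to right): g, r, q, q, h
typing: well-typed at A
across the five disciplines: ordered ✗; linear ✗; affine ✗; relevant ✓; unrestricted ✓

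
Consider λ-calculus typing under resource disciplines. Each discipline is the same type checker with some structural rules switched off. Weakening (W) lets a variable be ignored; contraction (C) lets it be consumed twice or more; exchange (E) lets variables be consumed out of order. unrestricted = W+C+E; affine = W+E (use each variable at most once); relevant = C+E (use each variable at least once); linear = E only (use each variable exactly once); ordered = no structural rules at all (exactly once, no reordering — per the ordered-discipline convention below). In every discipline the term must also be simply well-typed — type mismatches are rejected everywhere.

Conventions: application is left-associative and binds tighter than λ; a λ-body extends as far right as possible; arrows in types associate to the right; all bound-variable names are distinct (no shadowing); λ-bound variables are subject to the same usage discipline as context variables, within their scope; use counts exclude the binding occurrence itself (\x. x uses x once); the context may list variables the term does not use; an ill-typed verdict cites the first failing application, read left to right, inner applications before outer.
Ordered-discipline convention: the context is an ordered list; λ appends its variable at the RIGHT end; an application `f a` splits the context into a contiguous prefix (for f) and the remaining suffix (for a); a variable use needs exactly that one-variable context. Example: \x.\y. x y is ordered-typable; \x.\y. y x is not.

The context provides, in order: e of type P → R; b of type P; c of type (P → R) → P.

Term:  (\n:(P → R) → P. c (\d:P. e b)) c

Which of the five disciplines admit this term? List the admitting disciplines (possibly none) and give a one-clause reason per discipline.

accepted by: unrestricted
counts: e: 1, b: 1, c: 2, n (bound): 0, d (bound): 0
uses in reading order: c, e, b, c
typing: ✓ — P
ordered: ✗, uses contraction: c ×2; n, d left unused
linear: ✗, uses contraction: c ×2; n, d left unused
affine: ✗, uses contraction: c ×2
relevant: ✗, n, d left unused
unrestricted: ✓, well-typed at P; no restrictions here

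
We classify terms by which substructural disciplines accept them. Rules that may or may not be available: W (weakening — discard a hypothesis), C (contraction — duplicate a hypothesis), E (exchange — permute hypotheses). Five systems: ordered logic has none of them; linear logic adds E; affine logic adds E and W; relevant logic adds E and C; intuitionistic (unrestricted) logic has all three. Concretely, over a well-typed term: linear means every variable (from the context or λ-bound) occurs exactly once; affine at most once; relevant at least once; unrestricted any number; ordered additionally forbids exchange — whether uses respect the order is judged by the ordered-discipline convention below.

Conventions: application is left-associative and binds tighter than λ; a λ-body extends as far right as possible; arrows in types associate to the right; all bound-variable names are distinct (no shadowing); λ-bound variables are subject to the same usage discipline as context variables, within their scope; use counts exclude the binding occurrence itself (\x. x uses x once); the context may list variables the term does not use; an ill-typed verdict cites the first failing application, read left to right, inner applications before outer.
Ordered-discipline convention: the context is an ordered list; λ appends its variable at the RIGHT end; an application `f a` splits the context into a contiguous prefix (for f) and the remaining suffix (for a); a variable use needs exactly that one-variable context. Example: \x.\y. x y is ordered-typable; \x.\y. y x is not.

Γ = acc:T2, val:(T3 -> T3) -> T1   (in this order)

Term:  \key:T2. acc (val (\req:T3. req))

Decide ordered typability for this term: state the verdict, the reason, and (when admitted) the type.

no — a type mismatch blocks all five
usage: acc: 1; val: 1; key [bound]: 0; req [bound]: 1
left-to-right use order: acc, val, req
typing: ill-typed: can't apply a value of type T2
per-discipline verdicts: ordered ✗ | linear ✗ | affine ✗ | relevant ✗ | unrestricted ✗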